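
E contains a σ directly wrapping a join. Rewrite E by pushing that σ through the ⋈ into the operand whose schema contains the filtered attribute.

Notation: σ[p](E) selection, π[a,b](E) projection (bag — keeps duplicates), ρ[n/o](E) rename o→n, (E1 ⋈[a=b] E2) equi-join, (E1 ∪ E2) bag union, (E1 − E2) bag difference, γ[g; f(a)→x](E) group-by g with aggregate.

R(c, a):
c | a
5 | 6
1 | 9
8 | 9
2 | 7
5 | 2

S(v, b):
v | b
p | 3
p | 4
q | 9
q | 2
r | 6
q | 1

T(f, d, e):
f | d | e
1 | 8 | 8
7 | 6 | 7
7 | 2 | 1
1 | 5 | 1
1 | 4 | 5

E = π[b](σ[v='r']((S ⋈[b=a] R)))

σ filters on v, owned by the left side.
E' = π[b]((σ[v='r'](S) ⋈[b=a] R))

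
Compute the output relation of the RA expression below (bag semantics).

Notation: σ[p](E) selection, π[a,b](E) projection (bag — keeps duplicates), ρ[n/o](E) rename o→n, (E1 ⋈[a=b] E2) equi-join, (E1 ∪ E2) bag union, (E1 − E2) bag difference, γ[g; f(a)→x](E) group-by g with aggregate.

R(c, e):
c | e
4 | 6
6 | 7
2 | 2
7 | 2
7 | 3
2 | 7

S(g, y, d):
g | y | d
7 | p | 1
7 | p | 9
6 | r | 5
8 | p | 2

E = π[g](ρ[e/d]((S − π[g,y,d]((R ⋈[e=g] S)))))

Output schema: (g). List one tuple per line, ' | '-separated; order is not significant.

Per-node cardinality:
  S → 4
  R → 6
  S → 4
  (R ⋈[e=g] S) → 5
  π[g,y,d]((R ⋈[e=g] S)) → 5
  (S − π[g,y,d]((R ⋈[e=g] S))) → 1
  ρ[e/d]((S − π[g,y,d]((R ⋈[e=g] S)))) → 1
  π[g](ρ[e/d]((S − π[g,y,d]((R ⋈[e=g] S))))) → 1

== RESULT ==
g
8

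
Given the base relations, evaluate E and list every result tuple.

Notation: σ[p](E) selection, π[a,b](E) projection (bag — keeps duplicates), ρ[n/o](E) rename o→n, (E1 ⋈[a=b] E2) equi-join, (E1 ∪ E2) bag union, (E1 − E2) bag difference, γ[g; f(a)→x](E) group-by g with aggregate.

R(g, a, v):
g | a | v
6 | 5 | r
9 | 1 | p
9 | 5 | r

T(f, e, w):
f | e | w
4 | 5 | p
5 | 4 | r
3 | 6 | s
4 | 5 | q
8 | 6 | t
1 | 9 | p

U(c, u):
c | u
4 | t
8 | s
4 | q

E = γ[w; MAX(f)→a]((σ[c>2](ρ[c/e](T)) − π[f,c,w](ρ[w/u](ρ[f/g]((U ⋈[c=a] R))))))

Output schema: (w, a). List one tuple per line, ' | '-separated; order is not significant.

Row counts bottom-up:
  T → 6
  ρ[c/e](T) → 6
  σ[c>2](ρ[c/e](T)) → 6
  U → 3
  R → 3
  (U ⋈[c=a] R) → 0
  ρ[f/g]((U ⋈[c=a] R)) → 0
  ρ[w/u](ρ[f/g]((U ⋈[c=a] R))) → 0
  π[f,c,w](ρ[w/u](ρ[f/g]((U ⋈[c=a] R)))) → 0
  (σ[c>2](ρ[c/e](T)) − π[f,c,w](ρ[w/u](ρ[f/g]((U ⋈[c=a] R))))) → 6
  γ[w; MAX(f)→a]((σ[c>2](ρ[c/e](T)) − π[f,c,w](ρ[w/u](ρ[f/g]((U ⋈[c=a] R)))))) → 5

== RESULT ==
w | a
p | 4
q | 4
r | 5
s | 3
t | 8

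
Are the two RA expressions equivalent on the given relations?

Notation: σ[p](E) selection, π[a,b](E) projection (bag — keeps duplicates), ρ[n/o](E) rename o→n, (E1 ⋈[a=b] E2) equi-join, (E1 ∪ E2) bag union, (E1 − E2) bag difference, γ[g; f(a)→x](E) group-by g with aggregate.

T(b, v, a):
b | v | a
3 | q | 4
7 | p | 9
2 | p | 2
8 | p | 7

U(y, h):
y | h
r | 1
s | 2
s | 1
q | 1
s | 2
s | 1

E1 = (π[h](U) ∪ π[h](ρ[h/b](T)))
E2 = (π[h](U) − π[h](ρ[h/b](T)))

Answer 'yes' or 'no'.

E1 stepwise |·|:
  U → 6
  π[h](U) → 6
  T → 4
  ρ[h/b](T) → 4
  π[h](ρ[h/b](T)) → 4
  (π[h](U) ∪ π[h](ρ[h/b](T))) → 10
E2 stepwise |·|:
  U → 6
  π[h](U) → 6
  T → 4
  ρ[h/b](T) → 4
  π[h](ρ[h/b](T)) → 4
  (π[h](U) − π[h](ρ[h/b](T))) → 5

E1 result:
h
1
1
1
1
2
2
2
3
7
8
E2 result:
h
1
1
1
1
2
Witness: (7,) appears 1× in E1 but 0× in E2.

no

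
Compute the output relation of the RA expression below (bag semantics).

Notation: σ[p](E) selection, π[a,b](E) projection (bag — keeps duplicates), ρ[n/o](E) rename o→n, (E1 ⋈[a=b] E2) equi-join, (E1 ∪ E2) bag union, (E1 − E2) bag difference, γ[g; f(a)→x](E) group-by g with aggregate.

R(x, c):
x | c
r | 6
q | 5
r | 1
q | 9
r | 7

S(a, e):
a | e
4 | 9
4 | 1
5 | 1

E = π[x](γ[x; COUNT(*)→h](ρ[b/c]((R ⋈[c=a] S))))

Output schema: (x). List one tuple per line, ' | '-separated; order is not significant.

Row counts bottom-up:
  R → 5
  S → 3
  (R ⋈[c=a] S) → 1
  ρ[b/c]((R ⋈[c=a] S)) → 1
  γ[x; COUNT(*)→h](ρ[b/c]((R ⋈[c=a] S))) → 1
  π[x](γ[x; COUNT(*)→h](ρ[b/c]((R ⋈[c=a] S)))) → 1

== RESULT ==
x
q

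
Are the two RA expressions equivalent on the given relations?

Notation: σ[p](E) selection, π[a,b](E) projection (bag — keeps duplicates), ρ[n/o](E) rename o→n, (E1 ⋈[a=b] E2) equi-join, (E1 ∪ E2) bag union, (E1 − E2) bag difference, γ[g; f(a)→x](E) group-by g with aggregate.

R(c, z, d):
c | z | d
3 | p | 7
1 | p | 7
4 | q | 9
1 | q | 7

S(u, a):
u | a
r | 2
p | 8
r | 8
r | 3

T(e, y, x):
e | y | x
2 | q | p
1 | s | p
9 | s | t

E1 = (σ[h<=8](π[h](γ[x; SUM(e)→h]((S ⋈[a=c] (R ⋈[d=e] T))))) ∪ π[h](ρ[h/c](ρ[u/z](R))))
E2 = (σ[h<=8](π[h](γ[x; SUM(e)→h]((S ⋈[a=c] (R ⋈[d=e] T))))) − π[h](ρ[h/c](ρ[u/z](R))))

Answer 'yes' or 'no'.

E1 subexpression sizes:
  S → 4
  R → 4
  T → 3
  (R ⋈[d=e] T) → 1
  (S ⋈[a=c] (R ⋈[d=e] T)) → 0
  γ[x; SUM(e)→h]((S ⋈[a=c] (R ⋈[d=e] T))) → 0
  π[h](γ[x; SUM(e)→h]((S ⋈[a=c] (R ⋈[d=e] T)))) → 0
  σ[h<=8](π[h](γ[x; SUM(e)→h]((S ⋈[a=c] (R ⋈[d=e] T))))) → 0
  R → 4
  ρ[u/z](R) → 4
  ρ[h/c](ρ[u/z](R)) → 4
  π[h](ρ[h/c](ρ[u/z](R))) → 4
  (σ[h<=8](π[h](γ[x; SUM(e)→h]((S ⋈[a=c] (R ⋈[d=e] T))))) ∪ π[h](ρ[h/c](ρ[u/z](R)))) → 4
E2 subexpression sizes:
  S → 4
  R → 4
  T → 3
  (R ⋈[d=e] T) → 1
  (S ⋈[a=c] (R ⋈[d=e] T)) → 0
  γ[x; SUM(e)→h]((S ⋈[a=c] (R ⋈[d=e] T))) → 0
  π[h](γ[x; SUM(e)→h]((S ⋈[a=c] (R ⋈[d=e] T)))) → 0
  σ[h<=8](π[h](γ[x; SUM(e)→h]((S ⋈[a=c] (R ⋈[d=e] T))))) → 0
  R → 4
  ρ[u/z](R) → 4
  ρ[h/c](ρ[u/z](R)) → 4
  π[h](ρ[h/c](ρ[u/z](R))) → 4
  (σ[h<=8](π[h](γ[x; SUM(e)→h]((S ⋈[a=c] (R ⋈[d=e] T))))) − π[h](ρ[h/c](ρ[u/z](R)))) → 0

E1 result:
h
1
1
3
4
E2 result:
h
(0 rows)
Witness: (1,) appears 2× in E1 but 0× in E2.

no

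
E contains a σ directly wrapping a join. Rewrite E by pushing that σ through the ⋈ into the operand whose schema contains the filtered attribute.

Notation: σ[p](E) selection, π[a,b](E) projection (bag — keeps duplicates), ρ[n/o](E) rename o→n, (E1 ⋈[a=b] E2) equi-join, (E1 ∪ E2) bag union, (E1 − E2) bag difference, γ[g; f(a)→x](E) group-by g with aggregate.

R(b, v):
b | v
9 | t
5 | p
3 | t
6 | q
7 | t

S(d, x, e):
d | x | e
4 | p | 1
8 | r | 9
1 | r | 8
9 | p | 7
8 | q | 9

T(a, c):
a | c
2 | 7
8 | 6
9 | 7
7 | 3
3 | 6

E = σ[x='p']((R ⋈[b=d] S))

σ filters on x, owned by the right side.
E' = (R ⋈[b=d] σ[x='p'](S))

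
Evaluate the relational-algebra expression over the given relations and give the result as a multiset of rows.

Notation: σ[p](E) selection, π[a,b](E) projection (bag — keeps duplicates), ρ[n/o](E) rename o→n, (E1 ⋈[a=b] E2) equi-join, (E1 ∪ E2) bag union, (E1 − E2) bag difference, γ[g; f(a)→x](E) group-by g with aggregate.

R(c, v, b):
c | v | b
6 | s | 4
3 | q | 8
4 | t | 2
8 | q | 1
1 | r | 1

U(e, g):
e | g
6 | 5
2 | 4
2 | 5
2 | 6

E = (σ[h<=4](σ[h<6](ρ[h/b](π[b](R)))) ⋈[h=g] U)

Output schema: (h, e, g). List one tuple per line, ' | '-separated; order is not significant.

Row counts bottom-up:
  R → 5
  π[b](R) → 5
  ρ[h/b](π[b](R)) → 5
  σ[h<6](ρ[h/b](π[b](R))) → 4
  σ[h<=4](σ[h<6](ρ[h/b](π[b](R)))) → 4
  U → 4
  (σ[h<=4](σ[h<6](ρ[h/b](π[b](R)))) ⋈[h=g] U) → 1

== RESULT ==
h | e | g
4 | 2 | 4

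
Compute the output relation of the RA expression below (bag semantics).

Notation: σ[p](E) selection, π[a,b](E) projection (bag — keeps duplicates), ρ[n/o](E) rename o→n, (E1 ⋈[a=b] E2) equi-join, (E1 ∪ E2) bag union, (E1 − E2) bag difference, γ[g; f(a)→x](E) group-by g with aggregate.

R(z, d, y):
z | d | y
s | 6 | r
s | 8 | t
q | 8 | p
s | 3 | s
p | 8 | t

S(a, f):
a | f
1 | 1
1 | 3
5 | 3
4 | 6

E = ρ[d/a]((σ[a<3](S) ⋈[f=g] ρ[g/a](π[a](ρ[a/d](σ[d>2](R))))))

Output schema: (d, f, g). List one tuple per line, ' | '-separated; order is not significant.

Row counts bottom-up:
  S → 4
  σ[a<3](S) → 2
  R → 5
  σ[d>2](R) → 5
  ρ[a/d](σ[d>2](R)) → 5
  π[a](ρ[a/d](σ[d>2](R))) → 5
  ρ[g/a](π[a](ρ[a/d](σ[d>2](R)))) → 5
  (σ[a<3](S) ⋈[f=g] ρ[g/a](π[a](ρ[a/d](σ[d>2](R))))) → 1
  ρ[d/a]((σ[a<3](S) ⋈[f=g] ρ[g/a](π[a](ρ[a/d](σ[d>2](R)))))) → 1

== RESULT ==
d | f | g
1 | 3 | 3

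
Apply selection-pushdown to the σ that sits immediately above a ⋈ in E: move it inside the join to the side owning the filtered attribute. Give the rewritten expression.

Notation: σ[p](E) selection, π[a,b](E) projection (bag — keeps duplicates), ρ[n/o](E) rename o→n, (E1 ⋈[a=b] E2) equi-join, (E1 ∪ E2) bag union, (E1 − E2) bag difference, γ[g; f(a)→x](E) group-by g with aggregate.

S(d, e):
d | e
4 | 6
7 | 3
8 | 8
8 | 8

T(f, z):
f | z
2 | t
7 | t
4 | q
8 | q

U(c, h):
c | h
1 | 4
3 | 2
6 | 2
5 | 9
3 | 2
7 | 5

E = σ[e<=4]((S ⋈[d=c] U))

σ filters on e, owned by the left side.
E' = (σ[e<=4](S) ⋈[d=c] U)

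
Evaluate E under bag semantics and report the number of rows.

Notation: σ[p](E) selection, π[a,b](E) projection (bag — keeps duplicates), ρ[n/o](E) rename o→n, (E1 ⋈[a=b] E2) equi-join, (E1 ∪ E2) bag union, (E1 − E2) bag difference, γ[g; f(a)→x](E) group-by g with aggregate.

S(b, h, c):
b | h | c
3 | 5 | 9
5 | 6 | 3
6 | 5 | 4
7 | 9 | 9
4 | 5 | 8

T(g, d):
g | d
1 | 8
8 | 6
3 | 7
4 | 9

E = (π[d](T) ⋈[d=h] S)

Stepwise |·|:
  T → 4
  π[d](T) → 4
  S → 5
  (π[d](T) ⋈[d=h] S) → 2

|E| = 2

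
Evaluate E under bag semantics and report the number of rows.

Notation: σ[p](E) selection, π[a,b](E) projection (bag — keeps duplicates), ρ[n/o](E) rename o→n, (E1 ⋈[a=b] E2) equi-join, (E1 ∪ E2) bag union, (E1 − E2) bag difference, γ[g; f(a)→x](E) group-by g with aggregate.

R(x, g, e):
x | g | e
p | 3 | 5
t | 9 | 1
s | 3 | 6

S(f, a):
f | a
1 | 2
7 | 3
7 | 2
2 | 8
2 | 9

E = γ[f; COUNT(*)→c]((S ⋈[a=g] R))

Stepwise |·|:
  S → 5
  R → 3
  (S ⋈[a=g] R) → 3
  γ[f; COUNT(*)→c]((S ⋈[a=g] R)) → 2

|E| = 2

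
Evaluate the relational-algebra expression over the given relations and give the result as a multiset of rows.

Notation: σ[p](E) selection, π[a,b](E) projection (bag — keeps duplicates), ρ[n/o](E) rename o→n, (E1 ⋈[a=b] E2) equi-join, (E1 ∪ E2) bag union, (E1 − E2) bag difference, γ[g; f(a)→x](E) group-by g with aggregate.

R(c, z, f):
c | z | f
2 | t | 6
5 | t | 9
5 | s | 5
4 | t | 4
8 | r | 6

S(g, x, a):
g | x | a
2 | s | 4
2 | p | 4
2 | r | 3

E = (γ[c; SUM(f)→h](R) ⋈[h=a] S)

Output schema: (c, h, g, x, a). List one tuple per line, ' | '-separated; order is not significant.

Per-node cardinality:
  R → 5
  γ[c; SUM(f)→h](R) → 4
  S → 3
  (γ[c; SUM(f)→h](R) ⋈[h=a] S) → 2

== RESULT ==
c | h | g | x | a
4 | 4 | 2 | p | 4
4 | 4 | 2 | s | 4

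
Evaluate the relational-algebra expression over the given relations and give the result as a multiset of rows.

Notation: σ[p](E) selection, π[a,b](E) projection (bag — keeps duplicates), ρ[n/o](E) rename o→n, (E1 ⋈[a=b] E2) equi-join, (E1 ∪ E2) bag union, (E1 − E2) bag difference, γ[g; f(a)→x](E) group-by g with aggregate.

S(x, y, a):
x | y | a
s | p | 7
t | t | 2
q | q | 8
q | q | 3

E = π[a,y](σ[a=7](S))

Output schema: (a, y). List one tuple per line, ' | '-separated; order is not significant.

Subexpression sizes:
  S → 4
  σ[a=7](S) → 1
  π[a,y](σ[a=7](S)) → 1

== RESULT ==
a | y
7 | p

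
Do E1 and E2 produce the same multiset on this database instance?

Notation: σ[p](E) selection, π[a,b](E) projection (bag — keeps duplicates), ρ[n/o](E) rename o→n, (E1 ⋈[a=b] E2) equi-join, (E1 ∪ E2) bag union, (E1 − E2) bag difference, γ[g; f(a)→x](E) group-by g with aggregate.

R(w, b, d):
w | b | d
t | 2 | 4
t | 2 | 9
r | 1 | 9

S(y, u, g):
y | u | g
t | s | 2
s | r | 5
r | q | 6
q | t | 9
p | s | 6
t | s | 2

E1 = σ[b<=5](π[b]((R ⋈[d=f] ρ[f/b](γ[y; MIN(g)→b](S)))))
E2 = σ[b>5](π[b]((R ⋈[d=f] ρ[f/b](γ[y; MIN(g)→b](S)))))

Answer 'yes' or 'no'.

E1 stepwise |·|:
  R → 3
  S → 6
  γ[y; MIN(g)→b](S) → 5
  ρ[f/b](γ[y; MIN(g)→b](S)) → 5
  (R ⋈[d=f] ρ[f/b](γ[y; MIN(g)→b](S))) → 2
  π[b]((R ⋈[d=f] ρ[f/b](γ[y; MIN(g)→b](S)))) → 2
  σ[b<=5](π[b]((R ⋈[d=f] ρ[f/b](γ[y; MIN(g)→b](S))))) → 2
E2 stepwise |·|:
  R → 3
  S → 6
  γ[y; MIN(g)→b](S) → 5
  ρ[f/b](γ[y; MIN(g)→b](S)) → 5
  (R ⋈[d=f] ρ[f/b](γ[y; MIN(g)→b](S))) → 2
  π[b]((R ⋈[d=f] ρ[f/b](γ[y; MIN(g)→b](S)))) → 2
  σ[b>5](π[b]((R ⋈[d=f] ρ[f/b](γ[y; MIN(g)→b](S))))) → 0

E1 result:
b
1
2
E2 result:
b
(0 rows)
Witness: (1,) appears 1× in E1 but 0× in E2.

no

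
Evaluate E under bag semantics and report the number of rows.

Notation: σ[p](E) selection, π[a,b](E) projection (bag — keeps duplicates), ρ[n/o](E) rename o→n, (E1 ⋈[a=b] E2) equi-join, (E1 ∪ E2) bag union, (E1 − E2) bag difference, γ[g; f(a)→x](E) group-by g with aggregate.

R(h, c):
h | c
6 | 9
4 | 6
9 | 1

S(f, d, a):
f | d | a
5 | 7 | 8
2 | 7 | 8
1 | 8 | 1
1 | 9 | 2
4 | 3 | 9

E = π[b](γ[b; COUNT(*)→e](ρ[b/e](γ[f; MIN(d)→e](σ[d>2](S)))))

Stepwise |·|:
  S → 5
  σ[d>2](S) → 5
  γ[f; MIN(d)→e](σ[d>2](S)) → 4
  ρ[b/e](γ[f; MIN(d)→e](σ[d>2](S))) → 4
  γ[b; COUNT(*)→e](ρ[b/e](γ[f; MIN(d)→e](σ[d>2](S)))) → 3
  π[b](γ[b; COUNT(*)→e](ρ[b/e](γ[f; MIN(d)→e](σ[d>2](S))))) → 3

|E| = 3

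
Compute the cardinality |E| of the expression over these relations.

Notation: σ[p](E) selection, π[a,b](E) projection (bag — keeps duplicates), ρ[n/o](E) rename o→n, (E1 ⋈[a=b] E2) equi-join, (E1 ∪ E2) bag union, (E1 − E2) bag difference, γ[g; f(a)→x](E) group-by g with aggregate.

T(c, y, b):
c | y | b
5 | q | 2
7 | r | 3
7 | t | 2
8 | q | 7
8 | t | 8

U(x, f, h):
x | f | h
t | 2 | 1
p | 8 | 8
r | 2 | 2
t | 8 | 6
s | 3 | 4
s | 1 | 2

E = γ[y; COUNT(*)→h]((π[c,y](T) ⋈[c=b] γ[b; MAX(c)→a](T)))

Per-node cardinality:
  T → 5
  π[c,y](T) → 5
  T → 5
  γ[b; MAX(c)→a](T) → 4
  (π[c,y](T) ⋈[c=b] γ[b; MAX(c)→a](T)) → 4
  γ[y; COUNT(*)→h]((π[c,y](T) ⋈[c=b] γ[b; MAX(c)→a](T))) → 3

|E| = 3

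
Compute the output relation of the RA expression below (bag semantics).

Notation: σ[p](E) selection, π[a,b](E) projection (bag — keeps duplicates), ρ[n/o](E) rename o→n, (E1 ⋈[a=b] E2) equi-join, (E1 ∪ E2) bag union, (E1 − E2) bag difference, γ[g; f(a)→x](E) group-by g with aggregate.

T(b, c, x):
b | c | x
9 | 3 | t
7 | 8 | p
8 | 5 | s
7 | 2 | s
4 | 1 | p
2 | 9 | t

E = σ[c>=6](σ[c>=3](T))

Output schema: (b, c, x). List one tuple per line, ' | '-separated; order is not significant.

Row counts bottom-up:
  T → 6
  σ[c>=3](T) → 4
  σ[c>=6](σ[c>=3](T)) → 2

== RESULT ==
b | c | x
2 | 9 | t
7 | 8 | p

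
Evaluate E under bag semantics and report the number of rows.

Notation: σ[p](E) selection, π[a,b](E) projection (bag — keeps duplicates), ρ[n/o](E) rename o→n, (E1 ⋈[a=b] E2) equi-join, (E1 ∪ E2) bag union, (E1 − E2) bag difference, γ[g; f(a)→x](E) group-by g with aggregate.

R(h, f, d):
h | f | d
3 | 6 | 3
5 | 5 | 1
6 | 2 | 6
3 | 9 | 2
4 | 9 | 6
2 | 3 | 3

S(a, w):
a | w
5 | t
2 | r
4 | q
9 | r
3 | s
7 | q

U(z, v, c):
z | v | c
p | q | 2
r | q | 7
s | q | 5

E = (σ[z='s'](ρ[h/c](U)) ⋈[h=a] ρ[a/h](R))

Row counts bottom-up:
  U → 3
  ρ[h/c](U) → 3
  σ[z='s'](ρ[h/c](U)) → 1
  R → 6
  ρ[a/h](R) → 6
  (σ[z='s'](ρ[h/c](U)) ⋈[h=a] ρ[a/h](R)) → 1

|E| = 1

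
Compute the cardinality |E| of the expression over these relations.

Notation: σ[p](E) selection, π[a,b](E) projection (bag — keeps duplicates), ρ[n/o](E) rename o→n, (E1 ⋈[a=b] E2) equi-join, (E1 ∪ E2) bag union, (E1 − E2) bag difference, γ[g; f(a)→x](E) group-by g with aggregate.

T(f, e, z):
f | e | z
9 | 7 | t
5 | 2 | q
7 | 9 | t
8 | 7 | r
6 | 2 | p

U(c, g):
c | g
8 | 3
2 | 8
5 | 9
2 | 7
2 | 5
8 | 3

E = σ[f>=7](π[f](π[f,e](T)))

Per-node cardinality:
  T → 5
  π[f,e](T) → 5
  π[f](π[f,e](T)) → 5
  σ[f>=7](π[f](π[f,e](T))) → 3

|E| = 3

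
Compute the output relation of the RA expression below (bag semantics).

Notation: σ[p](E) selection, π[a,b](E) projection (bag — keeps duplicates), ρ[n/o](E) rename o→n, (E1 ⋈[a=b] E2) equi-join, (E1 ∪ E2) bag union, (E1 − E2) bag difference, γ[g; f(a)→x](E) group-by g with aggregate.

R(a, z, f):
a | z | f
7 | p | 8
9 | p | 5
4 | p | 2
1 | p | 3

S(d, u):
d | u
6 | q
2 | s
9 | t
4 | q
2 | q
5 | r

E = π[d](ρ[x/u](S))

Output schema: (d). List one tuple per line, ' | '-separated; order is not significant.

Subexpression sizes:
  S → 6
  ρ[x/u](S) → 6
  π[d](ρ[x/u](S)) → 6

== RESULT ==
d
2
2
4
5
6
9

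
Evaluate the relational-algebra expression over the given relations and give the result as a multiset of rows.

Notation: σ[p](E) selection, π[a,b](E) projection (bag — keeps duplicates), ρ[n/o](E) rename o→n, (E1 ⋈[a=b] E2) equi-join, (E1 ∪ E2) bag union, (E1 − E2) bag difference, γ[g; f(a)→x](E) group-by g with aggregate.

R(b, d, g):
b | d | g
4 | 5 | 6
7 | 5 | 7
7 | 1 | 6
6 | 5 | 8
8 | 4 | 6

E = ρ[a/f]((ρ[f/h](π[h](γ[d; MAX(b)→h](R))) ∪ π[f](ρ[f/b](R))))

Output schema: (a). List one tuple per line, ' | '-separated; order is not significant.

Stepwise |·|:
  R → 5
  γ[d; MAX(b)→h](R) → 3
  π[h](γ[d; MAX(b)→h](R)) → 3
  ρ[f/h](π[h](γ[d; MAX(b)→h](R))) → 3
  R → 5
  ρ[f/b](R) → 5
  π[f](ρ[f/b](R)) → 5
  (ρ[f/h](π[h](γ[d; MAX(b)→h](R))) ∪ π[f](ρ[f/b](R))) → 8
  ρ[a/f]((ρ[f/h](π[h](γ[d; MAX(b)→h](R))) ∪ π[f](ρ[f/b](R)))) → 8

== RESULT ==
a
4
6
7
7
7
7
8
8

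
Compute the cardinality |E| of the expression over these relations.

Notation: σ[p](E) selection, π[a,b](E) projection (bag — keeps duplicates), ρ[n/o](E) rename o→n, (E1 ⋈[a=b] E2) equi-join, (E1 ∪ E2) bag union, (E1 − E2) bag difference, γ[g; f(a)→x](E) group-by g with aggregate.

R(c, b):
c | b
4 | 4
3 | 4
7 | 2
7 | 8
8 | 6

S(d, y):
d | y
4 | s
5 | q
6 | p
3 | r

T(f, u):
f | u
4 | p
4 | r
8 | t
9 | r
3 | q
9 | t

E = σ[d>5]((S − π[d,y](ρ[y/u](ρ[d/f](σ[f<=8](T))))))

Stepwise |·|:
  S → 4
  T → 6
  σ[f<=8](T) → 4
  ρ[d/f](σ[f<=8](T)) → 4
  ρ[y/u](ρ[d/f](σ[f<=8](T))) → 4
  π[d,y](ρ[y/u](ρ[d/f](σ[f<=8](T)))) → 4
  (S − π[d,y](ρ[y/u](ρ[d/f](σ[f<=8](T))))) → 4
  σ[d>5]((S − π[d,y](ρ[y/u](ρ[d/f](σ[f<=8](T)))))) → 1

|E| = 1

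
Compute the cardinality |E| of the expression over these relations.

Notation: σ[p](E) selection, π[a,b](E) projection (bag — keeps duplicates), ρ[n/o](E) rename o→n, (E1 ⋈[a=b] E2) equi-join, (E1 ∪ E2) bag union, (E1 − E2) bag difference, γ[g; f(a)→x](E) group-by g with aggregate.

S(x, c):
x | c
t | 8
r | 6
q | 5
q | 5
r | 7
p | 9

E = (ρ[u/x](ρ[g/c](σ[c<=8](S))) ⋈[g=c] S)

Per-node cardinality:
  S → 6
  σ[c<=8](S) → 5
  ρ[g/c](σ[c<=8](S)) → 5
  ρ[u/x](ρ[g/c](σ[c<=8](S))) → 5
  S → 6
  (ρ[u/x](ρ[g/c](σ[c<=8](S))) ⋈[g=c] S) → 7

|E| = 7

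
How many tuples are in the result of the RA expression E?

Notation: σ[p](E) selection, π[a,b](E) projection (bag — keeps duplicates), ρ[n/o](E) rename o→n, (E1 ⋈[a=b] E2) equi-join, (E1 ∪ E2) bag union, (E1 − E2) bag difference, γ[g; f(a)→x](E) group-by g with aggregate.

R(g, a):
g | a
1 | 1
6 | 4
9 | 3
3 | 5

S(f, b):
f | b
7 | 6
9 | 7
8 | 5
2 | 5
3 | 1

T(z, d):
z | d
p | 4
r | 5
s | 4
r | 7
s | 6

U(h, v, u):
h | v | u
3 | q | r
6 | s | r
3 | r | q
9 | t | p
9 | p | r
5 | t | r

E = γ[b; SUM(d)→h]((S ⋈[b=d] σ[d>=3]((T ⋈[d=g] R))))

Per-node cardinality:
  S → 5
  T → 5
  R → 4
  (T ⋈[d=g] R) → 1
  σ[d>=3]((T ⋈[d=g] R)) → 1
  (S ⋈[b=d] σ[d>=3]((T ⋈[d=g] R))) → 1
  γ[b; SUM(d)→h]((S ⋈[b=d] σ[d>=3]((T ⋈[d=g] R)))) → 1

|E| = 1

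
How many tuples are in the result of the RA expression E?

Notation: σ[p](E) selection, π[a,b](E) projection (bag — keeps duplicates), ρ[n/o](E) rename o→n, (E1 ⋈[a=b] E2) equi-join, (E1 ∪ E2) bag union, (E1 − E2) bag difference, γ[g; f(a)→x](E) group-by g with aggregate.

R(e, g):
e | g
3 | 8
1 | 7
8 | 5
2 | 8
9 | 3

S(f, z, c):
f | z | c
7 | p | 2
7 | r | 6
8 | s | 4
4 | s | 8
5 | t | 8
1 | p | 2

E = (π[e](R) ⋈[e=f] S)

Stepwise |·|:
  R → 5
  π[e](R) → 5
  S → 6
  (π[e](R) ⋈[e=f] S) → 2

|E| = 2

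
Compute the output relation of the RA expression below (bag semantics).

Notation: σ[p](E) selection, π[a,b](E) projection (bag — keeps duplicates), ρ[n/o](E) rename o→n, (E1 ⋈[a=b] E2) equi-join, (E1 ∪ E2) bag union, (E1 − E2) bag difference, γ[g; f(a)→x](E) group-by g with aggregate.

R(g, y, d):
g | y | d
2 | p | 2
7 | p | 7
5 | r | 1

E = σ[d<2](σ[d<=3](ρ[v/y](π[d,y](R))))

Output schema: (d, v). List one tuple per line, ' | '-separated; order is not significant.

Stepwise |·|:
  R → 3
  π[d,y](R) → 3
  ρ[v/y](π[d,y](R)) → 3
  σ[d<=3](ρ[v/y](π[d,y](R))) → 2
  σ[d<2](σ[d<=3](ρ[v/y](π[d,y](R)))) → 1

== RESULT ==
d | v
1 | r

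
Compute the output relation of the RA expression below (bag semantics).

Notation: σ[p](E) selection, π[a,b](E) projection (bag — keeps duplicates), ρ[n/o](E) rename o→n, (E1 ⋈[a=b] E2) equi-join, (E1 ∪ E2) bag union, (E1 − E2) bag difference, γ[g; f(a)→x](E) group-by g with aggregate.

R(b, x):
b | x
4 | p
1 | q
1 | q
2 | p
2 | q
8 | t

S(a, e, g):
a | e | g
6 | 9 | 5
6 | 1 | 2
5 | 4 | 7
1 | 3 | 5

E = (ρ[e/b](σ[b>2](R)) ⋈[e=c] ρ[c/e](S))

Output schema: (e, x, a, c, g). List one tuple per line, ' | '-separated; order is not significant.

Row counts bottom-up:
  R → 6
  σ[b>2](R) → 2
  ρ[e/b](σ[b>2](R)) → 2
  S → 4
  ρ[c/e](S) → 4
  (ρ[e/b](σ[b>2](R)) ⋈[e=c] ρ[c/e](S)) → 1

== RESULT ==
e | x | a | c | g
4 | p | 5 | 4 | 7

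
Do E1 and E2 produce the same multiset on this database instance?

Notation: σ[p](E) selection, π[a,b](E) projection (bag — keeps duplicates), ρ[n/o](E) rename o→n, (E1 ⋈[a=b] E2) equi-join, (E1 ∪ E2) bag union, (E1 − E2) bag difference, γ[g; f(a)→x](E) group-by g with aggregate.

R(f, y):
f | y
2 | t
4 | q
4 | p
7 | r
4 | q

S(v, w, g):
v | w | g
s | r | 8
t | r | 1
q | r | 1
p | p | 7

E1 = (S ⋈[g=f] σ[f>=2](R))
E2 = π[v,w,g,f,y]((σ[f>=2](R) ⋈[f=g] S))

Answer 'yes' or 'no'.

E1 row counts bottom-up:
  S → 4
  R → 5
  σ[f>=2](R) → 5
  (S ⋈[g=f] σ[f>=2](R)) → 1
E2 row counts bottom-up:
  R → 5
  σ[f>=2](R) → 5
  S → 4
  (σ[f>=2](R) ⋈[f=g] S) → 1
  π[v,w,g,f,y]((σ[f>=2](R) ⋈[f=g] S)) → 1

E1 and E2 produce the same multiset:
v | w | g | f | y
p | p | 7 | 7 | r

yes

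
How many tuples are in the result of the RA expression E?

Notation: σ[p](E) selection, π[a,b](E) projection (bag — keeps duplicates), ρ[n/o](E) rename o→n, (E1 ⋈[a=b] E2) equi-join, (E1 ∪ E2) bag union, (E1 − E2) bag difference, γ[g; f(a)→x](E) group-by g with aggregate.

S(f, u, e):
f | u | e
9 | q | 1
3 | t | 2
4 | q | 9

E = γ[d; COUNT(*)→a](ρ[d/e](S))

Subexpression sizes:
  S → 3
  ρ[d/e](S) → 3
  γ[d; COUNT(*)→a](ρ[d/e](S)) → 3

|E| = 3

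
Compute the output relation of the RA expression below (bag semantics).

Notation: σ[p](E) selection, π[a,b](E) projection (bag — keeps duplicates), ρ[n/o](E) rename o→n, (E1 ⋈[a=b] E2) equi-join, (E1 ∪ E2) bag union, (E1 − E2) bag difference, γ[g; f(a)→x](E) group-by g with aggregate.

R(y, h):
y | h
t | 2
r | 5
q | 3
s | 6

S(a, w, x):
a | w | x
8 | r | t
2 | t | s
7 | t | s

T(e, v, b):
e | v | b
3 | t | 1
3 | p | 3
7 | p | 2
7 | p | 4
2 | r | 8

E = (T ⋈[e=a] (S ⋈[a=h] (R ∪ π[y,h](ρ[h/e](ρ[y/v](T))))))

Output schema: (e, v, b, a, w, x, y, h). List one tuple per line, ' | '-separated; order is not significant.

Row counts bottom-up:
  T → 5
  S → 3
  R → 4
  T → 5
  ρ[y/v](T) → 5
  ρ[h/e](ρ[y/v](T)) → 5
  π[y,h](ρ[h/e](ρ[y/v](T))) → 5
  (R ∪ π[y,h](ρ[h/e](ρ[y/v](T)))) → 9
  (S ⋈[a=h] (R ∪ π[y,h](ρ[h/e](ρ[y/v](T))))) → 4
  (T ⋈[e=a] (S ⋈[a=h] (R ∪ π[y,h](ρ[h/e](ρ[y/v](T)))))) → 6

== RESULT ==
e | v | b | a | w | x | y | h
2 | r | 8 | 2 | t | s | r | 2
2 | r | 8 | 2 | t | s | t | 2
7 | p | 2 | 7 | t | s | p | 7
7 | p | 2 | 7 | t | s | p | 7
7 | p | 4 | 7 | t | s | p | 7
7 | p | 4 | 7 | t | s | p | 7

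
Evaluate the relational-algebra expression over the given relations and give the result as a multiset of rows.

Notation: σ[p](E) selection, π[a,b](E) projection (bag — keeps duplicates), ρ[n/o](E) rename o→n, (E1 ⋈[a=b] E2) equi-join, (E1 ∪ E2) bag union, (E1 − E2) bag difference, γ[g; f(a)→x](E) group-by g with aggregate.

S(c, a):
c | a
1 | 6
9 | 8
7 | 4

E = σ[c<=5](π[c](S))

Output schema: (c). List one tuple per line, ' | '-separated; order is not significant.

Row counts bottom-up:
  S → 3
  π[c](S) → 3
  σ[c<=5](π[c](S)) → 1

== RESULT ==
c
1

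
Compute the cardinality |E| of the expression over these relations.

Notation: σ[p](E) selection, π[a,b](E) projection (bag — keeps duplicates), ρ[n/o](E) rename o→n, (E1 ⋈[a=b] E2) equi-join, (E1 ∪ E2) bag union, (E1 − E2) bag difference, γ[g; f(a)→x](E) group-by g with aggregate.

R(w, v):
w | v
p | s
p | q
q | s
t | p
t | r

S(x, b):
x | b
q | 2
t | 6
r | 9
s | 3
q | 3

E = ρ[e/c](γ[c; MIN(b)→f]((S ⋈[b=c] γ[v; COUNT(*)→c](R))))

Row counts bottom-up:
  S → 5
  R → 5
  γ[v; COUNT(*)→c](R) → 4
  (S ⋈[b=c] γ[v; COUNT(*)→c](R)) → 1
  γ[c; MIN(b)→f]((S ⋈[b=c] γ[v; COUNT(*)→c](R))) → 1
  ρ[e/c](γ[c; MIN(b)→f]((S ⋈[b=c] γ[v; COUNT(*)→c](R)))) → 1

|E| = 1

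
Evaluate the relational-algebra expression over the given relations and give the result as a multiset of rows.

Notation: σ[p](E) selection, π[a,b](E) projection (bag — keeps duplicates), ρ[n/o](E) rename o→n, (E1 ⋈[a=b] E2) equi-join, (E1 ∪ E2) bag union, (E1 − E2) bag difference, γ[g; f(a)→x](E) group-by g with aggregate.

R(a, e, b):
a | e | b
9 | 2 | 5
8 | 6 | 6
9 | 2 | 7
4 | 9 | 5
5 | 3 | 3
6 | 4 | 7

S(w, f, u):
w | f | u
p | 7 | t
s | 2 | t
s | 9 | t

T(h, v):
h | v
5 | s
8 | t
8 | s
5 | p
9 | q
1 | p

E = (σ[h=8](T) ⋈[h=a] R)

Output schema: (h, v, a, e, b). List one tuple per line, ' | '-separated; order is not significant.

Stepwise |·|:
  T → 6
  σ[h=8](T) → 2
  R → 6
  (σ[h=8](T) ⋈[h=a] R) → 2

== RESULT ==
h | v | a | e | b
8 | s | 8 | 6 | 6
8 | t | 8 | 6 | 6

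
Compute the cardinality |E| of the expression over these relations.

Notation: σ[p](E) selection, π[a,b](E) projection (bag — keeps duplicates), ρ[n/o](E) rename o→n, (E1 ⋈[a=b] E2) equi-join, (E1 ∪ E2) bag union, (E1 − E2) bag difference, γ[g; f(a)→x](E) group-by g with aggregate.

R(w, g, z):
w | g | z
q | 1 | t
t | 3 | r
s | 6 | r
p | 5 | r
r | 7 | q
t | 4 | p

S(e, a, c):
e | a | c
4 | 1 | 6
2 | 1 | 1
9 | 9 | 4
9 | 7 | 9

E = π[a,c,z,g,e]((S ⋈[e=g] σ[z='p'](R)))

Row counts bottom-up:
  S → 4
  R → 6
  σ[z='p'](R) → 1
  (S ⋈[e=g] σ[z='p'](R)) → 1
  π[a,c,z,g,e]((S ⋈[e=g] σ[z='p'](R))) → 1

|E| = 1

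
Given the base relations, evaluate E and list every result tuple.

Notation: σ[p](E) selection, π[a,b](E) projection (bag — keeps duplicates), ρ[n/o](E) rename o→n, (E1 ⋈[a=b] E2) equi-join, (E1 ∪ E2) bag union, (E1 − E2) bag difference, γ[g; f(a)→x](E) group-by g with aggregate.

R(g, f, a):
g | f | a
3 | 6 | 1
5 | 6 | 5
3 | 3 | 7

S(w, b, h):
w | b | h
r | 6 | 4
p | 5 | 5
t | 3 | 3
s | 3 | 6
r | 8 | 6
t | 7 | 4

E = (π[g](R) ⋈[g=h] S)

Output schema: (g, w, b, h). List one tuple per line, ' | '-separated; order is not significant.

Row counts bottom-up:
  R → 3
  π[g](R) → 3
  S → 6
  (π[g](R) ⋈[g=h] S) → 3

== RESULT ==
g | w | b | h
3 | t | 3 | 3
3 | t | 3 | 3
5 | p | 5 | 5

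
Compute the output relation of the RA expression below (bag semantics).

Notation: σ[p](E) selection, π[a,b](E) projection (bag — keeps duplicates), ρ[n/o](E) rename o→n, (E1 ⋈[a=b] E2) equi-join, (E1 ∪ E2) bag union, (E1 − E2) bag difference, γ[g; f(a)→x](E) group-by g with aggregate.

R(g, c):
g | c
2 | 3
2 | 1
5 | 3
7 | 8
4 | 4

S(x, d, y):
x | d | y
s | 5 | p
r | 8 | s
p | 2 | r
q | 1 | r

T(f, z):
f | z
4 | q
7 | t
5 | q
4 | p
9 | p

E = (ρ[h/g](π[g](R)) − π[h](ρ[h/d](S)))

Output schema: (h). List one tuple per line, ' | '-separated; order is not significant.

Stepwise |·|:
  R → 5
  π[g](R) → 5
  ρ[h/g](π[g](R)) → 5
  S → 4
  ρ[h/d](S) → 4
  π[h](ρ[h/d](S)) → 4
  (ρ[h/g](π[g](R)) − π[h](ρ[h/d](S))) → 3

== RESULT ==
h
2
4
7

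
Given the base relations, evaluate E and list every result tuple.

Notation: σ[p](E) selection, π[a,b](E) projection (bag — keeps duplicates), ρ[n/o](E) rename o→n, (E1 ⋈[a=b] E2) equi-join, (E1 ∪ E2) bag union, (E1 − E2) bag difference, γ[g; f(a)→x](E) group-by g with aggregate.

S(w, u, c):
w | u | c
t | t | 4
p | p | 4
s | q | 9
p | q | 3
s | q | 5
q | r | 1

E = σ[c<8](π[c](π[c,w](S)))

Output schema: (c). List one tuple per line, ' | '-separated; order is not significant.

Stepwise |·|:
  S → 6
  π[c,w](S) → 6
  π[c](π[c,w](S)) → 6
  σ[c<8](π[c](π[c,w](S))) → 5

== RESULT ==
c
1
3
4
4
5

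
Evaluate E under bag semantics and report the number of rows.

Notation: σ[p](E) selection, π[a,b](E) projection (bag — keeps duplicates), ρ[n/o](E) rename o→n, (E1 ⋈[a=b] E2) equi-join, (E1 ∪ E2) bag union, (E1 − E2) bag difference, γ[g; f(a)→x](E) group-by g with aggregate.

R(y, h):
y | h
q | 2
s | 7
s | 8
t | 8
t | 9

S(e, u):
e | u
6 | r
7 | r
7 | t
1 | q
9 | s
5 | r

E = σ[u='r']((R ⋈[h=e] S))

Stepwise |·|:
  R → 5
  S → 6
  (R ⋈[h=e] S) → 3
  σ[u='r']((R ⋈[h=e] S)) → 1

|E| = 1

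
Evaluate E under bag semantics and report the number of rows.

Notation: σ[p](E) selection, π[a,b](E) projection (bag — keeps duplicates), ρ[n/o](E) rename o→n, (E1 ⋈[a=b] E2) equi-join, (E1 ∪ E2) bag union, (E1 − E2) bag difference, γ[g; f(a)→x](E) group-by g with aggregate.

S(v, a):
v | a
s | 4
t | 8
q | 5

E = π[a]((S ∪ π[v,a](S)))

Stepwise |·|:
  S → 3
  S → 3
  π[v,a](S) → 3
  (S ∪ π[v,a](S)) → 6
  π[a]((S ∪ π[v,a](S))) → 6

|E| = 6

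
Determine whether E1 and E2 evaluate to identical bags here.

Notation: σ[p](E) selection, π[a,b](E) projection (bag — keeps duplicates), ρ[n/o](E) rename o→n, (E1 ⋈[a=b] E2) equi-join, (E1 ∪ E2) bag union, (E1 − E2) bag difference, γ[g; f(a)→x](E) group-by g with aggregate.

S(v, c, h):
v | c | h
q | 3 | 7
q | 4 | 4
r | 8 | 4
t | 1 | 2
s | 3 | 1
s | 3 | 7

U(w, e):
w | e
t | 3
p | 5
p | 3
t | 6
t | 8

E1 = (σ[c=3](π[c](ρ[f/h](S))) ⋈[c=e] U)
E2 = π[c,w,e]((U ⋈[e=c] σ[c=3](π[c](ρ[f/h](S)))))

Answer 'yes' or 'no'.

E1 row counts bottom-up:
  S → 6
  ρ[f/h](S) → 6
  π[c](ρ[f/h](S)) → 6
  σ[c=3](π[c](ρ[f/h](S))) → 3
  U → 5
  (σ[c=3](π[c](ρ[f/h](S))) ⋈[c=e] U) → 6
E2 row counts bottom-up:
  U → 5
  S → 6
  ρ[f/h](S) → 6
  π[c](ρ[f/h](S)) → 6
  σ[c=3](π[c](ρ[f/h](S))) → 3
  (U ⋈[e=c] σ[c=3](π[c](ρ[f/h](S)))) → 6
  π[c,w,e]((U ⋈[e=c] σ[c=3](π[c](ρ[f/h](S))))) → 6

E1 and E2 produce the same multiset:
c | w | e
3 | p | 3
3 | p | 3
3 | p | 3
3 | t | 3
3 | t | 3
3 | t | 3

yes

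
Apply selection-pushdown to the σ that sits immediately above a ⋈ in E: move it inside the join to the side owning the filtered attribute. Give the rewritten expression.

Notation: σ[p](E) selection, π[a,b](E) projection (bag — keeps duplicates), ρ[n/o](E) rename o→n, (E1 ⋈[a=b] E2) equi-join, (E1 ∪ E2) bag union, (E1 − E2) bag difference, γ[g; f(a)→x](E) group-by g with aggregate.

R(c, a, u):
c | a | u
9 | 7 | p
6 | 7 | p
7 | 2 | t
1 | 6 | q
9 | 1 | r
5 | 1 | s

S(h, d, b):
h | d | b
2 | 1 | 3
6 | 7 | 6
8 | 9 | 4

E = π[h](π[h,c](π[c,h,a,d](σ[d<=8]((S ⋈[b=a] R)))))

σ filters on d, owned by the left side.
E' = π[h](π[h,c](π[c,h,a,d]((σ[d<=8](S) ⋈[b=a] R))))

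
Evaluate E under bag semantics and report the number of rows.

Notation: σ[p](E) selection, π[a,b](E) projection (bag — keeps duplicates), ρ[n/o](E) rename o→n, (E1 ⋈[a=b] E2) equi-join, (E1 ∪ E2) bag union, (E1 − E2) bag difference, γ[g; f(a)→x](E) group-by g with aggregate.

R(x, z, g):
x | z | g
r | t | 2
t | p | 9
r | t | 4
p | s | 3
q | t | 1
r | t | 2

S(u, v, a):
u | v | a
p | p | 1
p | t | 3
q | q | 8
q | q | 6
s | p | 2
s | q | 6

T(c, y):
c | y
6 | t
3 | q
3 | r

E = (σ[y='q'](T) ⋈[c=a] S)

Per-node cardinality:
  T → 3
  σ[y='q'](T) → 1
  S → 6
  (σ[y='q'](T) ⋈[c=a] S) → 1

|E| = 1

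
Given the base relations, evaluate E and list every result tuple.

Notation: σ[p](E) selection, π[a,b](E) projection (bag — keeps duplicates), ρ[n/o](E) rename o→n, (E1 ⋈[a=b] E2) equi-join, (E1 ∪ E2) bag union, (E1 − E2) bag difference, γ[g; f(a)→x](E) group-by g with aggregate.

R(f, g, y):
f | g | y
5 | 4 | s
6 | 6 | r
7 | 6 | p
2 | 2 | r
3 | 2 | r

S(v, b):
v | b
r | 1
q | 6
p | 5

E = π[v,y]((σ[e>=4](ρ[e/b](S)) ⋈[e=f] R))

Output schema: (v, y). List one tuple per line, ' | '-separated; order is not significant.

Per-node cardinality:
  S → 3
  ρ[e/b](S) → 3
  σ[e>=4](ρ[e/b](S)) → 2
  R → 5
  (σ[e>=4](ρ[e/b](S)) ⋈[e=f] R) → 2
  π[v,y]((σ[e>=4](ρ[e/b](S)) ⋈[e=f] R)) → 2

== RESULT ==
v | y
p | s
q | r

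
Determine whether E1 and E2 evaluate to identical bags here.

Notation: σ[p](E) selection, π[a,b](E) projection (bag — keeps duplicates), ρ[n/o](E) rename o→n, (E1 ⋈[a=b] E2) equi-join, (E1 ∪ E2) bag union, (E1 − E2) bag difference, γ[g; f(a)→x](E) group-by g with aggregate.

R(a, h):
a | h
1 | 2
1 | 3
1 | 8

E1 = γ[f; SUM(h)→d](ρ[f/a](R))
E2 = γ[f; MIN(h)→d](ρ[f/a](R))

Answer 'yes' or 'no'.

E1 per-node cardinality:
  R → 3
  ρ[f/a](R) → 3
  γ[f; SUM(h)→d](ρ[f/a](R)) → 1
E2 per-node cardinality:
  R → 3
  ρ[f/a](R) → 3
  γ[f; MIN(h)→d](ρ[f/a](R)) → 1

E1 result:
f | d
1 | 13
E2 result:
f | d
1 | 2
Witness: (1, 2) appears 0× in E1 but 1× in E2.

no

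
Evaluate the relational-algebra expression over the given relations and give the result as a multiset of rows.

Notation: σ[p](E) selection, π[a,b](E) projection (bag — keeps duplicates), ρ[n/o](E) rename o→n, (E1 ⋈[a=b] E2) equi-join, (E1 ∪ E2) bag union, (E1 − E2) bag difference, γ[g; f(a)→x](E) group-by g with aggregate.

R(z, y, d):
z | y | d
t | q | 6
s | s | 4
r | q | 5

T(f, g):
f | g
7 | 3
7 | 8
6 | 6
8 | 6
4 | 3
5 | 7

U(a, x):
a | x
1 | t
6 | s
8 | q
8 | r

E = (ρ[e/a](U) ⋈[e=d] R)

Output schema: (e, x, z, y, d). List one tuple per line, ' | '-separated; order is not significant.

Row counts bottom-up:
  U → 4
  ρ[e/a](U) → 4
  R → 3
  (ρ[e/a](U) ⋈[e=d] R) → 1

== RESULT ==
e | x | z | y | d
6 | s | t | q | 6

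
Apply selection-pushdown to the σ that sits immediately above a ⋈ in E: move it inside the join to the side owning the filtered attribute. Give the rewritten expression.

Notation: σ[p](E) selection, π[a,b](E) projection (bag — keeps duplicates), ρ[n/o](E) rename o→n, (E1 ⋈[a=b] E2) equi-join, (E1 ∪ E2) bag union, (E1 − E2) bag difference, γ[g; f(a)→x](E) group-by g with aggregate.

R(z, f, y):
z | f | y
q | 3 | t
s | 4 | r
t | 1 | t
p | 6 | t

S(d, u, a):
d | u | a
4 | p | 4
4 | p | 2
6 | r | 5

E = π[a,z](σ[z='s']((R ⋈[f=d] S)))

σ filters on z, owned by the left side.
E' = π[a,z]((σ[z='s'](R) ⋈[f=d] S))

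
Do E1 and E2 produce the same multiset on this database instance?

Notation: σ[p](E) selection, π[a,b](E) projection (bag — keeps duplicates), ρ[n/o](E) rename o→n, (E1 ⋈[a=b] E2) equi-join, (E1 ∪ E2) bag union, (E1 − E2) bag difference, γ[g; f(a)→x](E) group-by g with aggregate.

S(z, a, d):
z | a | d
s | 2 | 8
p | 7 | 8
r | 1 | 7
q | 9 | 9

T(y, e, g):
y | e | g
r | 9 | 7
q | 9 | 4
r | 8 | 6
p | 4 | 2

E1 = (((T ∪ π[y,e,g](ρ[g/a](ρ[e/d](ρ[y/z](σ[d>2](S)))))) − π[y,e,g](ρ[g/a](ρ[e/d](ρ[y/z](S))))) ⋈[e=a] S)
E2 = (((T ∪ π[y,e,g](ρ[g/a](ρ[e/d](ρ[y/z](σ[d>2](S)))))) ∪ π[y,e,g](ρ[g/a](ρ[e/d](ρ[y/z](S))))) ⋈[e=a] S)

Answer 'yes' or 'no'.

E1 stepwise |·|:
  T → 4
  S → 4
  σ[d>2](S) → 4
  ρ[y/z](σ[d>2](S)) → 4
  ρ[e/d](ρ[y/z](σ[d>2](S))) → 4
  ρ[g/a](ρ[e/d](ρ[y/z](σ[d>2](S)))) → 4
  π[y,e,g](ρ[g/a](ρ[e/d](ρ[y/z](σ[d>2](S))))) → 4
  (T ∪ π[y,e,g](ρ[g/a](ρ[e/d](ρ[y/z](σ[d>2](S)))))) → 8
  S → 4
  ρ[y/z](S) → 4
  ρ[e/d](ρ[y/z](S)) → 4
  ρ[g/a](ρ[e/d](ρ[y/z](S))) → 4
  π[y,e,g](ρ[g/a](ρ[e/d](ρ[y/z](S)))) → 4
  ((T ∪ π[y,e,g](ρ[g/a](ρ[e/d](ρ[y/z](σ[d>2](S)))))) − π[y,e,g](ρ[g/a](ρ[e/d](ρ[y/z](S))))) → 4
  S → 4
  (((T ∪ π[y,e,g](ρ[g/a](ρ[e/d](ρ[y/z](σ[d>2](S)))))) − π[y,e,g](ρ[g/a](ρ[e/d](ρ[y/z](S))))) ⋈[e=a] S) → 2
E2 stepwise |·|:
  T → 4
  S → 4
  σ[d>2](S) → 4
  ρ[y/z](σ[d>2](S)) → 4
  ρ[e/d](ρ[y/z](σ[d>2](S))) → 4
  ρ[g/a](ρ[e/d](ρ[y/z](σ[d>2](S)))) → 4
  π[y,e,g](ρ[g/a](ρ[e/d](ρ[y/z](σ[d>2](S))))) → 4
  (T ∪ π[y,e,g](ρ[g/a](ρ[e/d](ρ[y/z](σ[d>2](S)))))) → 8
  S → 4
  ρ[y/z](S) → 4
  ρ[e/d](ρ[y/z](S)) → 4
  ρ[g/a](ρ[e/d](ρ[y/z](S))) → 4
  π[y,e,g](ρ[g/a](ρ[e/d](ρ[y/z](S)))) → 4
  ((T ∪ π[y,e,g](ρ[g/a](ρ[e/d](ρ[y/z](σ[d>2](S)))))) ∪ π[y,e,g](ρ[g/a](ρ[e/d](ρ[y/z](S))))) → 12
  S → 4
  (((T ∪ π[y,e,g](ρ[g/a](ρ[e/d](ρ[y/z](σ[d>2](S)))))) ∪ π[y,e,g](ρ[g/a](ρ[e/d](ρ[y/z](S))))) ⋈[e=a] S) → 6

E1 result:
y | e | g | z | a | d
q | 9 | 4 | q | 9 | 9
r | 9 | 7 | q | 9 | 9
E2 result:
y | e | g | z | a | d
q | 9 | 4 | q | 9 | 9
q | 9 | 9 | q | 9 | 9
q | 9 | 9 | q | 9 | 9
r | 7 | 1 | p | 7 | 8
r | 7 | 1 | p | 7 | 8
r | 9 | 7 | q | 9 | 9
Witness: ('r', 7, 1, 'p', 7, 8) appears 0× in E1 but 2× in E2.

no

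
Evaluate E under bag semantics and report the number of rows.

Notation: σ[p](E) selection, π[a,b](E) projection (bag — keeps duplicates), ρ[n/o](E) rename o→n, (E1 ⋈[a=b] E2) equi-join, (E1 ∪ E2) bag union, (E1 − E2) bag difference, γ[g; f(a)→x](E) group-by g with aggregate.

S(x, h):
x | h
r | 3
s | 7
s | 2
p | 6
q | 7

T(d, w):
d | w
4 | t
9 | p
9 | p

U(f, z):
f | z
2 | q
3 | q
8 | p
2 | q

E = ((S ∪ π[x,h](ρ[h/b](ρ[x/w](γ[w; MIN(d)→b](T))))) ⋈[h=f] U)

Per-node cardinality:
  S → 5
  T → 3
  γ[w; MIN(d)→b](T) → 2
  ρ[x/w](γ[w; MIN(d)→b](T)) → 2
  ρ[h/b](ρ[x/w](γ[w; MIN(d)→b](T))) → 2
  π[x,h](ρ[h/b](ρ[x/w](γ[w; MIN(d)→b](T)))) → 2
  (S ∪ π[x,h](ρ[h/b](ρ[x/w](γ[w; MIN(d)→b](T))))) → 7
  U → 4
  ((S ∪ π[x,h](ρ[h/b](ρ[x/w](γ[w; MIN(d)→b](T))))) ⋈[h=f] U) → 3

|E| = 3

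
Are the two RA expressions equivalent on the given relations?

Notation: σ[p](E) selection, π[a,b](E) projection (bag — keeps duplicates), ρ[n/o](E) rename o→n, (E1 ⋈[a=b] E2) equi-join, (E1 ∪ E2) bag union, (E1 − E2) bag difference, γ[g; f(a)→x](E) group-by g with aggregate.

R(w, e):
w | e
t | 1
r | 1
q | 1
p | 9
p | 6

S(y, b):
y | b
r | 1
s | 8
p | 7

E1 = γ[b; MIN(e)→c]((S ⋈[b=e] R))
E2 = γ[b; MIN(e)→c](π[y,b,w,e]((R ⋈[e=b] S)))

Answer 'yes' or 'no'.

E1 per-node cardinality:
  S → 3
  R → 5
  (S ⋈[b=e] R) → 3
  γ[b; MIN(e)→c]((S ⋈[b=e] R)) → 1
E2 per-node cardinality:
  R → 5
  S → 3
  (R ⋈[e=b] S) → 3
  π[y,b,w,e]((R ⋈[e=b] S)) → 3
  γ[b; MIN(e)→c](π[y,b,w,e]((R ⋈[e=b] S))) → 1

E1 and E2 produce the same multiset:
b | c
1 | 1

yes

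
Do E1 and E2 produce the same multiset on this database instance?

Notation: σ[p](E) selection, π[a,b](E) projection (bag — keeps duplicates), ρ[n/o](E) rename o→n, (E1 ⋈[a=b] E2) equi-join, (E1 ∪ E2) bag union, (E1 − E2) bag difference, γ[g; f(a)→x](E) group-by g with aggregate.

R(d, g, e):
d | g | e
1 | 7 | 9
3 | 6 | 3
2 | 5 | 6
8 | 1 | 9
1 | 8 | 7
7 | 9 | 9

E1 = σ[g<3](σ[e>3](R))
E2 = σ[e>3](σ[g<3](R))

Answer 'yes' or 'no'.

E1 stepwise |·|:
  R → 6
  σ[e>3](R) → 5
  σ[g<3](σ[e>3](R)) → 1
E2 stepwise |·|:
  R → 6
  σ[g<3](R) → 1
  σ[e>3](σ[g<3](R)) → 1

E1 and E2 produce the same multiset:
d | g | e
8 | 1 | 9

yes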